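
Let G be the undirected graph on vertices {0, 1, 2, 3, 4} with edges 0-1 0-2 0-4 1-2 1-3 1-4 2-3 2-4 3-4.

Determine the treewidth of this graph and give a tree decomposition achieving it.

Treewidth 3.
One optimal decomposition is:
Bags: B1 = {1, 2, 3, 4}  B2 = {0, 1, 2, 4}
Tree: B1–B2

Every bag has size at most 4, so the width is 4 − 1 = 3 and tw(G) ≤ 3. For the lower bound, the 4 vertices {0, 1, 2, 4} are pairwise adjacent, and any tree decomposition puts a clique entirely inside one bag — forcing width ≥ 3. Combining the bounds, tw(G) = 3.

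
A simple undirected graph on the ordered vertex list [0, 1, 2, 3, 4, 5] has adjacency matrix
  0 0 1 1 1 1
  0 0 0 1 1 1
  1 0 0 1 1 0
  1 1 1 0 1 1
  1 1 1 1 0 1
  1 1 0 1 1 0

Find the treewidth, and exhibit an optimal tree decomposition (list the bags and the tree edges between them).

Every bag has size at most 4, so the width is 4 − 1 = 3 and tw(G) ≤ 3. For the lower bound, the 4 vertices {0, 2, 3, 4} are pairwise adjacent, and any tree decomposition puts a clique entirely inside one bag — forcing width ≥ 3. Therefore the treewidth is 3.

Treewidth 3.
One optimal decomposition is:
Bags: B1 = {0, 3, 4, 5}  B2 = {1, 3, 4, 5}  B3 = {0, 2, 3, 4}
Tree: B1–B2, B1–B3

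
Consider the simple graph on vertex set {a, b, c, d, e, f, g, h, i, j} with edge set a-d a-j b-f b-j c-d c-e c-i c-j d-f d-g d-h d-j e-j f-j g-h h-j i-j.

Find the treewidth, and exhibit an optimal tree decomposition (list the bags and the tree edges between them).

Treewidth 2.
One such decomposition:
Bags: B1 = {d, h, j}  B2 = {c, d, j}  B3 = {d, f, j}  B4 = {d, g, h}  B5 = {a, d, j}  B6 = {c, e, j}  B7 = {b, f, j}  B8 = {c, i, j}
Tree: B1–B2, B1–B3, B1–B4, B2–B5, B2–B6, B3–B7, B2–B8

Every bag has size at most 3, so the width is 3 − 1 = 2 and tw(G) ≤ 2. On the other hand G contains the 3-clique {d, g, h}. A clique must lie in a single bag of any decomposition, so no decomposition can have width below 2. Hence tw(G) = 2 exactly.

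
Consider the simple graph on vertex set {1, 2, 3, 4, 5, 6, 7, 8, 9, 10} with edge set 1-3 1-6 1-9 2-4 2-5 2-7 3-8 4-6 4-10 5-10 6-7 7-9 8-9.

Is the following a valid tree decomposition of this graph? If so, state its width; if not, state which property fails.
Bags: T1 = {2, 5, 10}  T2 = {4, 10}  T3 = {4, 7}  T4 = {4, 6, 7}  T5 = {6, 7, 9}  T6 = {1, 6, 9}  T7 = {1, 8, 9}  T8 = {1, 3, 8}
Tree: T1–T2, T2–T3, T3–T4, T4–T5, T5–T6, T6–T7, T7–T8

A tree decomposition must satisfy three properties: every vertex lies in some bag; for every edge, both endpoints lie together in some bag; and for every vertex, the bags containing it form a connected subtree. Here edge (2,4) lies in no bag, so the decomposition is invalid.

No — edge (2,4) lies in no bag.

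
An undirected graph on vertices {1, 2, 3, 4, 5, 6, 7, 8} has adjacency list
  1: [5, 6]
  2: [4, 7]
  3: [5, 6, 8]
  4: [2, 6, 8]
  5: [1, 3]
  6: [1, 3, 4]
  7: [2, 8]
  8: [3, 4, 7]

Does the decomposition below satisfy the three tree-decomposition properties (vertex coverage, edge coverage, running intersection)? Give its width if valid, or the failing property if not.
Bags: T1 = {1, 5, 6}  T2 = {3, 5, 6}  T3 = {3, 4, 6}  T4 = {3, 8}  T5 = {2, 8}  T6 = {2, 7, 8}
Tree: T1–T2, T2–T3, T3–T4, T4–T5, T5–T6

A tree decomposition must satisfy three properties: every vertex lies in some bag; for every edge, both endpoints lie together in some bag; and for every vertex, the bags containing it form a connected subtree. Here edge (4,8) lies in no bag, so the decomposition is invalid.

No — edge (4,8) lies in no bag.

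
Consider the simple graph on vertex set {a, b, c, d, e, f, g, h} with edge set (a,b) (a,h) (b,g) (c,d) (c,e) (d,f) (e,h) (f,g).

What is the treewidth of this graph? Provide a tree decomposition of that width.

Treewidth 2.
Bags: B1 = {d, f, g}  B2 = {c, d, g}  B3 = {c, e, g}  B4 = {e, g, h}  B5 = {a, g, h}  B6 = {a, b, g}
Tree: B1–B2, B2–B3, B3–B4, B4–B5, B5–B6

Each bag holds 3 vertices, so the decomposition has width 2, which upper-bounds the treewidth. Since g–f–d–c–e–h–a–b–g is a cycle in G, G is not acyclic. Forests are exactly the graphs of treewidth ≤ 1, so tw(G) ≥ 2. The upper and lower bounds meet at 2, so that is the treewidth.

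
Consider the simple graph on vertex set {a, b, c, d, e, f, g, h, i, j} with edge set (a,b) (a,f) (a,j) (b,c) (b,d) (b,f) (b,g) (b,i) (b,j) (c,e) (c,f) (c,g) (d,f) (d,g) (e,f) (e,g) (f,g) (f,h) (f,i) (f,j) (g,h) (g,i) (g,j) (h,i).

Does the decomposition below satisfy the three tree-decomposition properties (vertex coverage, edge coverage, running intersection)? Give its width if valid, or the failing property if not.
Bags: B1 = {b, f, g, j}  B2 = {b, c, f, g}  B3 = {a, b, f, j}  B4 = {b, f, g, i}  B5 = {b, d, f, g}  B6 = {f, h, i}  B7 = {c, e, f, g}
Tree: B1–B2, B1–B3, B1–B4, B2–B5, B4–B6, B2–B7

No — edge (g,h) lies in no bag.

A tree decomposition must satisfy three properties: every vertex lies in some bag; for every edge, both endpoints lie together in some bag; and for every vertex, the bags containing it form a connected subtree. Here edge (g,h) lies in no bag, so the decomposition is invalid.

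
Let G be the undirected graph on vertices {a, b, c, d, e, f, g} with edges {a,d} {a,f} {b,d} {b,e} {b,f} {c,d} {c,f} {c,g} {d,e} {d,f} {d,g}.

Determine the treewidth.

A width-2 tree decomposition is:
Bags: B1 = {c, d, f}  B2 = {b, d, f}  B3 = {c, d, g}  B4 = {b, d, e}  B5 = {a, d, f}
Tree: B1–B2, B1–B3, B2–B4, B1–B5
Each bag holds 3 vertices, so the decomposition has width 2, which upper-bounds the treewidth. Conversely, {c, d, g} is a clique of size 3, and the vertices of any clique must share a bag in every tree decomposition; so some bag has ≥ 3 vertices and tw(G) ≥ 2. Hence tw(G) = 2 exactly.

2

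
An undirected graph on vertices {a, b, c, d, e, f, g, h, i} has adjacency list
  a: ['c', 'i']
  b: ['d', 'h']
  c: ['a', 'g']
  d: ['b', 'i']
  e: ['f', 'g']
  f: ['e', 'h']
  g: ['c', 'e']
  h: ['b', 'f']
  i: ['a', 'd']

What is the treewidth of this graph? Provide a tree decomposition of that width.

The largest bag has 3 vertices, giving width 2; this decomposition certifies tw(G) ≤ 2. The edges e–f–h–b–d–i–a–c–g–e form a cycle, so G is not a tree and its treewidth is at least 2. Therefore the treewidth is 2.

Treewidth 2.
Bags: B1 = {e, f, h}  B2 = {b, e, h}  B3 = {b, d, e}  B4 = {d, e, i}  B5 = {a, e, i}  B6 = {a, c, e}  B7 = {c, e, g}
Tree: B1–B2, B2–B3, B3–B4, B4–B5, B5–B6, B6–B7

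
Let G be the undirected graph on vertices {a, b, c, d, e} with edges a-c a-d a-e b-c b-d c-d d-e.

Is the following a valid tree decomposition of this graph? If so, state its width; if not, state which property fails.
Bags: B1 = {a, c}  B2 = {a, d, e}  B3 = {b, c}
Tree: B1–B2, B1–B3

A tree decomposition must satisfy three properties: every vertex lies in some bag; for every edge, both endpoints lie together in some bag; and for every vertex, the bags containing it form a connected subtree. Here edge (d,c) lies in no bag, so the decomposition is invalid.

No — edge (d,c) lies in no bag.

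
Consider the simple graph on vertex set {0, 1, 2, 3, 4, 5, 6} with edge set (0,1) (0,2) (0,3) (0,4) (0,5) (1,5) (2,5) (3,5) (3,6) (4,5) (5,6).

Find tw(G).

A width-2 tree decomposition is:
Bags: B1 = {0, 4, 5}  B2 = {0, 3, 5}  B3 = {0, 1, 5}  B4 = {0, 2, 5}  B5 = {3, 5, 6}
Tree: B1–B2, B2–B3, B3–B4, B2–B5
The largest bag has 3 vertices, giving width 2; this decomposition certifies tw(G) ≤ 2. Conversely, {0, 1, 5} is a clique of size 3, and the vertices of any clique must share a bag in every tree decomposition; so some bag has ≥ 3 vertices and tw(G) ≥ 2. The upper and lower bounds meet at 2, so that is the treewidth.

2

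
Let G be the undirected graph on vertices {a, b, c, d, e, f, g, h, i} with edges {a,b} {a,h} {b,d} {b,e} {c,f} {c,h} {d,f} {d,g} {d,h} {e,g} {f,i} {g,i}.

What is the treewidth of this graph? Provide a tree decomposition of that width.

Treewidth 3.
One optimal decomposition is:
Bags: B1 = {a, b, e, g}  B2 = {a, b, d, g}  B3 = {a, d, g, h}  B4 = {d, g, h, i}  B5 = {d, f, h, i}  B6 = {c, f, h, i}
Tree: B1–B2, B2–B3, B3–B4, B4–B5, B5–B6

The largest bag has 4 vertices, giving width 3; this decomposition certifies tw(G) ≤ 3. For the lower bound: the 4 vertex sets {a,b,e}, {g}, {d}, {c,f,h,i} are disjoint, each induces a connected subgraph, and every pair is joined by at least one edge of G. Contracting each set to a single vertex therefore yields K_{4} as a minor, and since treewidth is minor-monotone, tw(G) ≥ tw(K_{4}) = 3. Hence tw(G) = 3 exactly.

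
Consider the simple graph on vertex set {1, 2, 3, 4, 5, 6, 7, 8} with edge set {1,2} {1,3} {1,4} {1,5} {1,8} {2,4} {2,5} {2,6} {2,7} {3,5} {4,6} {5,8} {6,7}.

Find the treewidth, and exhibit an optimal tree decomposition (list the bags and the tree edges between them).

Treewidth 2.
One such decomposition:
Bags: B1 = {2, 4, 6}  B2 = {1, 2, 4}  B3 = {2, 6, 7}  B4 = {1, 2, 5}  B5 = {1, 5, 8}  B6 = {1, 3, 5}
Tree: B1–B2, B1–B3, B2–B4, B4–B5, B5–B6

Every bag has size at most 3, so the width is 3 − 1 = 2 and tw(G) ≤ 2. Conversely, {1, 2, 4} is a clique of size 3, and the vertices of any clique must share a bag in every tree decomposition; so some bag has ≥ 3 vertices and tw(G) ≥ 2. Hence tw(G) = 2 exactly.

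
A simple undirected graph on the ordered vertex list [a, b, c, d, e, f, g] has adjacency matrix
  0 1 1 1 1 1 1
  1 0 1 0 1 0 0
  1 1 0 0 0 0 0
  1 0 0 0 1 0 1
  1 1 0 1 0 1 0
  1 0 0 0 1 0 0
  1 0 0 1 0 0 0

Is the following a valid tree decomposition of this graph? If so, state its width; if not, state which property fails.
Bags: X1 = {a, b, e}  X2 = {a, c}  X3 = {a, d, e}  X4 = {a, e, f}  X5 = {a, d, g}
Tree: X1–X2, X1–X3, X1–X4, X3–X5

A tree decomposition must satisfy three properties: every vertex lies in some bag; for every edge, both endpoints lie together in some bag; and for every vertex, the bags containing it form a connected subtree. Here edge (b,c) lies in no bag, so the decomposition is invalid.

No — edge (b,c) lies in no bag.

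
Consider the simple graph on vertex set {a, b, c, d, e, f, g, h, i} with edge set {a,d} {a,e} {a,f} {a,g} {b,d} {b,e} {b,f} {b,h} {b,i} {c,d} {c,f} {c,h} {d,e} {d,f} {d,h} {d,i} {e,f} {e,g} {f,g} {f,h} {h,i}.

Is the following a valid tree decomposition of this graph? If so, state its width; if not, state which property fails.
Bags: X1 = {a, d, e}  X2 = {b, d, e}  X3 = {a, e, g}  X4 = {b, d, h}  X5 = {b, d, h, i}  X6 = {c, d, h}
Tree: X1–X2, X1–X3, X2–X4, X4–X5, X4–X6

A tree decomposition must satisfy three properties: every vertex lies in some bag; for every edge, both endpoints lie together in some bag; and for every vertex, the bags containing it form a connected subtree. Here vertex f appears in no bag, so the decomposition is invalid.

No — vertex f appears in no bag.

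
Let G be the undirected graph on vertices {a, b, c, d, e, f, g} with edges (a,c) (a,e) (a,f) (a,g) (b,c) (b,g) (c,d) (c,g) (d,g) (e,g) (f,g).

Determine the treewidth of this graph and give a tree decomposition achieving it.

Every bag has size at most 3, so the width is 3 − 1 = 2 and tw(G) ≤ 2. Conversely, {a, e, g} is a clique of size 3, and the vertices of any clique must share a bag in every tree decomposition; so some bag has ≥ 3 vertices and tw(G) ≥ 2. Therefore the treewidth is 2.

Treewidth 2.
One optimal decomposition is:
Bags: B1 = {a, c, g}  B2 = {b, c, g}  B3 = {a, e, g}  B4 = {a, f, g}  B5 = {c, d, g}
Tree: B1–B2, B1–B3, B1–B4, B2–B5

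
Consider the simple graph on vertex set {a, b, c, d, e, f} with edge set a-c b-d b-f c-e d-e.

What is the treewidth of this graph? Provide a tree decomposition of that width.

Treewidth 1.
One such decomposition:
Bags: B1 = {b, d}  B2 = {d, e}  B3 = {c, e}  B4 = {a, c}  B5 = {b, f}
Tree: B1–B2, B2–B3, B3–B4, B1–B5

The largest bag has 2 vertices, giving width 1; this decomposition certifies tw(G) ≤ 1. Any graph with an edge has treewidth ≥ 1, and G has the edge d–b. The upper and lower bounds meet at 1, so that is the treewidth.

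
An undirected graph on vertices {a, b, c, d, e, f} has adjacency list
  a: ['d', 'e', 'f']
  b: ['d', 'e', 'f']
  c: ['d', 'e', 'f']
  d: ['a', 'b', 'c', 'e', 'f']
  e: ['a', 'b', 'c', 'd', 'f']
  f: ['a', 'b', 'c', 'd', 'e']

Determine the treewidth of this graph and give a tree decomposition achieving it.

Every bag has size at most 4, so the width is 4 − 1 = 3 and tw(G) ≤ 3. Conversely, {c, d, e, f} is a clique of size 4, and the vertices of any clique must share a bag in every tree decomposition; so some bag has ≥ 4 vertices and tw(G) ≥ 3. Therefore the treewidth is 3.

Treewidth 3.
One such decomposition:
Bags: B1 = {b, d, e, f}  B2 = {c, d, e, f}  B3 = {a, d, e, f}
Tree: B1–B2, B1–B3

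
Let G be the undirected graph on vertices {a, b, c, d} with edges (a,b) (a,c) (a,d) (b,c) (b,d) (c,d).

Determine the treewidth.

3

A width-3 tree decomposition is:
Bags: B1 = {a, b, c, d}
Tree: (single bag)
A single bag containing all 4 vertices is trivially a valid decomposition of width 3. For the lower bound, the 4 vertices {a, b, c, d} are pairwise adjacent, and any tree decomposition puts a clique entirely inside one bag — forcing width ≥ 3. Hence tw(G) = 3 exactly.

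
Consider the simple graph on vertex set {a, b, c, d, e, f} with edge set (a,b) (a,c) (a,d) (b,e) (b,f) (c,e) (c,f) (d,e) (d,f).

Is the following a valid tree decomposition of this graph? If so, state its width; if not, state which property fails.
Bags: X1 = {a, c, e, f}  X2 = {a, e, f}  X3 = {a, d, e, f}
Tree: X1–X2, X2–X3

A tree decomposition must satisfy three properties: every vertex lies in some bag; for every edge, both endpoints lie together in some bag; and for every vertex, the bags containing it form a connected subtree. Here vertex b appears in no bag, so the decomposition is invalid.

No — vertex b appears in no bag.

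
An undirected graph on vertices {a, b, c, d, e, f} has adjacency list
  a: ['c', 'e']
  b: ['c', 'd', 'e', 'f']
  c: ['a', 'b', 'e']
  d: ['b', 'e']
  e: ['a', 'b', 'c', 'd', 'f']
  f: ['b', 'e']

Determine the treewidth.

A width-2 tree decomposition is:
Bags: B1 = {a, c, e}  B2 = {b, c, e}  B3 = {b, e, f}  B4 = {b, d, e}
Tree: B1–B2, B2–B3, B2–B4
Every bag has size at most 3, so the width is 3 − 1 = 2 and tw(G) ≤ 2. Conversely, {a, c, e} is a clique of size 3, and the vertices of any clique must share a bag in every tree decomposition; so some bag has ≥ 3 vertices and tw(G) ≥ 2. Therefore the treewidth is 2.

2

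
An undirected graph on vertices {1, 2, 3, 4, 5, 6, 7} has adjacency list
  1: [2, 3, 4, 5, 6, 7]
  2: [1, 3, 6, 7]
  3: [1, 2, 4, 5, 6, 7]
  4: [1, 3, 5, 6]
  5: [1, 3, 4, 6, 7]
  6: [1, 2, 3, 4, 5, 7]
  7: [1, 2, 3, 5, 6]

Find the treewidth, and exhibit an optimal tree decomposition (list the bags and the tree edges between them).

Treewidth 4.
One such decomposition:
Bags: B1 = {1, 3, 5, 6, 7}  B2 = {1, 2, 3, 6, 7}  B3 = {1, 3, 4, 5, 6}
Tree: B1–B2, B1–B3

Every bag has size at most 5, so the width is 5 − 1 = 4 and tw(G) ≤ 4. For the lower bound, the 5 vertices {1, 2, 3, 6, 7} are pairwise adjacent, and any tree decomposition puts a clique entirely inside one bag — forcing width ≥ 4. Combining the bounds, tw(G) = 4.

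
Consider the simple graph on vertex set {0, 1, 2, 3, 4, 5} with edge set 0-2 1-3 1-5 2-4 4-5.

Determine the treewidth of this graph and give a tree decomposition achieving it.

The largest bag has 2 vertices, giving width 1; this decomposition certifies tw(G) ≤ 1. Since G has at least one edge (e.g. 0–2), it is not an edgeless graph, so tw(G) ≥ 1. Hence tw(G) = 1 exactly.

Treewidth 1.
One such decomposition:
Bags: B1 = {0, 2}  B2 = {2, 4}  B3 = {4, 5}  B4 = {1, 5}  B5 = {1, 3}
Tree: B1–B2, B2–B3, B3–B4, B4–B5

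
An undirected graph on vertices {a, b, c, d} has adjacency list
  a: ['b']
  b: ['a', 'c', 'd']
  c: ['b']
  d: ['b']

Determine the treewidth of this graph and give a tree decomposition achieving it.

Every bag has size at most 2, so the width is 2 − 1 = 1 and tw(G) ≤ 1. Any graph with an edge has treewidth ≥ 1, and G has the edge a–b. The upper and lower bounds meet at 1, so that is the treewidth.

Treewidth 1.
One optimal decomposition is:
Bags: B1 = {a, b}  B2 = {b, d}  B3 = {b, c}
Tree: B1–B2, B1–B3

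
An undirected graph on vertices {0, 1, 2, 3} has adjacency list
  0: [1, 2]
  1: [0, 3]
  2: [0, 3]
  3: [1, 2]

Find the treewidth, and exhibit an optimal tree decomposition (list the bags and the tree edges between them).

Treewidth 2.
One such decomposition:
Bags: B1 = {0, 1, 3}  B2 = {0, 2, 3}
Tree: B1–B2

Every bag has size at most 3, so the width is 3 − 1 = 2 and tw(G) ≤ 2. For the lower bound, G contains the cycle 3–1–0–2–3, so G is not a forest; only forests have treewidth ≤ 1, hence tw(G) ≥ 2. Combining the bounds, tw(G) = 2.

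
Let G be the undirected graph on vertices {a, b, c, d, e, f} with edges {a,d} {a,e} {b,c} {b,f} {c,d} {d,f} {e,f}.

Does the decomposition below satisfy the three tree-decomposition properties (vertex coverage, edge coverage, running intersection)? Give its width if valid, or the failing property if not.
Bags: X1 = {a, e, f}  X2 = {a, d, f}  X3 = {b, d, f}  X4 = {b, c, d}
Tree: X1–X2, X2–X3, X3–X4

Checking the three conditions: (i) the bags cover all of {a, b, c, d, e, f}; (ii) for each edge, some bag contains both endpoints; (iii) the bags containing any fixed vertex form a subtree. All hold, so the decomposition is valid with width 3 − 1 = 2.

Yes; width 2.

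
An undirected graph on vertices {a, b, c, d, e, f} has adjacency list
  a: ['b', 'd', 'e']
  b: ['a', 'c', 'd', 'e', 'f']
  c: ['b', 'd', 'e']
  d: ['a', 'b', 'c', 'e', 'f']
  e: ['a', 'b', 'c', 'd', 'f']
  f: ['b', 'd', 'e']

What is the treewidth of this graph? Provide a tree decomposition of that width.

Each bag holds 4 vertices, so the decomposition has width 3, which upper-bounds the treewidth. For the lower bound, the 4 vertices {a, b, d, e} are pairwise adjacent, and any tree decomposition puts a clique entirely inside one bag — forcing width ≥ 3. Therefore the treewidth is 3.

Treewidth 3.
One such decomposition:
Bags: B1 = {b, d, e, f}  B2 = {a, b, d, e}  B3 = {b, c, d, e}
Tree: B1–B2, B1–B3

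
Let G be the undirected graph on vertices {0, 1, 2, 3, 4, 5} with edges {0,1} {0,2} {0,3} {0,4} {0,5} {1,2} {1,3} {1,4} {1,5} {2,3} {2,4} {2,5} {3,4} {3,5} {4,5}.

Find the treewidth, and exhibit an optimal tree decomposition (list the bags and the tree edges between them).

A single bag containing all 6 vertices is trivially a valid decomposition of width 5. For the lower bound, the 6 vertices {0, 1, 2, 3, 4, 5} are pairwise adjacent, and any tree decomposition puts a clique entirely inside one bag — forcing width ≥ 5. Combining the bounds, tw(G) = 5.

Treewidth 5.
One such decomposition:
Bags: B1 = {0, 1, 2, 3, 4, 5}
Tree: (single bag)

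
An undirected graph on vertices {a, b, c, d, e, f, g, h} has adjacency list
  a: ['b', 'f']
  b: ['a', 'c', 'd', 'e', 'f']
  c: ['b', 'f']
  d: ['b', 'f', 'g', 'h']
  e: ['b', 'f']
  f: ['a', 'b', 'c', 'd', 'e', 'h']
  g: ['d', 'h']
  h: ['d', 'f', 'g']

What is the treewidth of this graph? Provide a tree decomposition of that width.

Each bag holds 3 vertices, so the decomposition has width 2, which upper-bounds the treewidth. Conversely, {d, g, h} is a clique of size 3, and the vertices of any clique must share a bag in every tree decomposition; so some bag has ≥ 3 vertices and tw(G) ≥ 2. The upper and lower bounds meet at 2, so that is the treewidth.

Treewidth 2.
Bags: B1 = {d, g, h}  B2 = {d, f, h}  B3 = {b, d, f}  B4 = {b, c, f}  B5 = {a, b, f}  B6 = {b, e, f}
Tree: B1–B2, B2–B3, B3–B4, B3–B5, B4–B6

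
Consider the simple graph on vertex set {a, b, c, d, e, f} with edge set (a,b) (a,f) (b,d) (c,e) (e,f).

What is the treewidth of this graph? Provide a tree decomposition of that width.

Treewidth 1.
One such decomposition:
Bags: B1 = {b, d}  B2 = {a, b}  B3 = {a, f}  B4 = {e, f}  B5 = {c, e}
Tree: B1–B2, B2–B3, B3–B4, B4–B5

Every bag has size at most 2, so the width is 2 − 1 = 1 and tw(G) ≤ 1. G has an edge, so its treewidth is at least 1. Hence tw(G) = 1 exactly.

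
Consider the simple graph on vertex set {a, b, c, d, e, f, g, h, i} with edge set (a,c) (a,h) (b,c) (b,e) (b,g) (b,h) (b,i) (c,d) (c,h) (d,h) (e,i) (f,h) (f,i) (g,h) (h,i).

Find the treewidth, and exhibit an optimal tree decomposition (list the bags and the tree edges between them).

Treewidth 2.
One such decomposition:
Bags: B1 = {b, h, i}  B2 = {b, g, h}  B3 = {b, c, h}  B4 = {a, c, h}  B5 = {b, e, i}  B6 = {f, h, i}  B7 = {c, d, h}
Tree: B1–B2, B2–B3, B3–B4, B1–B5, B1–B6, B4–B7

The largest bag has 3 vertices, giving width 2; this decomposition certifies tw(G) ≤ 2. For the lower bound, the 3 vertices {b, e, i} are pairwise adjacent, and any tree decomposition puts a clique entirely inside one bag — forcing width ≥ 2. Hence tw(G) = 2 exactly.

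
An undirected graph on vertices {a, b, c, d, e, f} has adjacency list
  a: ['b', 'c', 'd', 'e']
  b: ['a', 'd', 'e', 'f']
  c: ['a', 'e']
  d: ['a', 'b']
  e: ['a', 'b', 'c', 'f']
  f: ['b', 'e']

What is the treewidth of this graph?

A width-2 tree decomposition is:
Bags: B1 = {a, b, e}  B2 = {a, b, d}  B3 = {a, c, e}  B4 = {b, e, f}
Tree: B1–B2, B1–B3, B1–B4
Every bag has size at most 3, so the width is 3 − 1 = 2 and tw(G) ≤ 2. On the other hand G contains the 3-clique {a, b, d}. A clique must lie in a single bag of any decomposition, so no decomposition can have width below 2. The upper and lower bounds meet at 2, so that is the treewidth.

2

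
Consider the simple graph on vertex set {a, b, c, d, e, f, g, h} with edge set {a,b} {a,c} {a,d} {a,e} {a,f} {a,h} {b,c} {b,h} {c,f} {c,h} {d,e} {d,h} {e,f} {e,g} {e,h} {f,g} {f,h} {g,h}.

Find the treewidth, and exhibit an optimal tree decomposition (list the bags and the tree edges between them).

The largest bag has 4 vertices, giving width 3; this decomposition certifies tw(G) ≤ 3. Conversely, {e, f, g, h} is a clique of size 4, and the vertices of any clique must share a bag in every tree decomposition; so some bag has ≥ 4 vertices and tw(G) ≥ 3. Hence tw(G) = 3 exactly.

Treewidth 3.
Bags: B1 = {a, e, f, h}  B2 = {a, c, f, h}  B3 = {e, f, g, h}  B4 = {a, d, e, h}  B5 = {a, b, c, h}
Tree: B1–B2, B1–B3, B1–B4, B2–B5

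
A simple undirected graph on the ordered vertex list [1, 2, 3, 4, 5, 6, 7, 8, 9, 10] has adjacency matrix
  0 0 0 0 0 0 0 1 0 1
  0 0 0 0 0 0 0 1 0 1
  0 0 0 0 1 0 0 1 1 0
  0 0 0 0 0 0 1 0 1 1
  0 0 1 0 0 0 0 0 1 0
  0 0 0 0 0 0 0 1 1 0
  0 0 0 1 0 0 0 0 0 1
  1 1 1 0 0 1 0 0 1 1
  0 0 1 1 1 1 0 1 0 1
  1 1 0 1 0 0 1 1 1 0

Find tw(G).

A width-2 tree decomposition is:
Bags: B1 = {8, 9, 10}  B2 = {2, 8, 10}  B3 = {1, 8, 10}  B4 = {4, 9, 10}  B5 = {4, 7, 10}  B6 = {3, 8, 9}  B7 = {3, 5, 9}  B8 = {6, 8, 9}
Tree: B1–B2, B1–B3, B1–B4, B4–B5, B1–B6, B6–B7, B6–B8
The largest bag has 3 vertices, giving width 2; this decomposition certifies tw(G) ≤ 2. On the other hand G contains the 3-clique {1, 8, 10}. A clique must lie in a single bag of any decomposition, so no decomposition can have width below 2. Combining the bounds, tw(G) = 2.

2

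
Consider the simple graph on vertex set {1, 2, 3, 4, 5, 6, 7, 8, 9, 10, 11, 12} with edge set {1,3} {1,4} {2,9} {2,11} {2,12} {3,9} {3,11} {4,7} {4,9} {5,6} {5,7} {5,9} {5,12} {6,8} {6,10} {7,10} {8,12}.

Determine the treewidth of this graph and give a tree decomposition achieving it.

Treewidth 3.
Bags: B1 = {6, 7, 8, 10}  B2 = {5, 6, 7, 8}  B3 = {5, 7, 8, 12}  B4 = {4, 5, 7, 12}  B5 = {4, 5, 9, 12}  B6 = {2, 4, 9, 12}  B7 = {1, 2, 4, 9}  B8 = {1, 2, 3, 9}  B9 = {1, 2, 3, 11}
Tree: B1–B2, B2–B3, B3–B4, B4–B5, B5–B6, B6–B7, B7–B8, B8–B9

The largest bag has 4 vertices, giving width 3; this decomposition certifies tw(G) ≤ 3. For the lower bound: the 4 vertex sets {6,8,10}, {7}, {5}, {2,4,9,12} are disjoint, each induces a connected subgraph, and every pair is joined by at least one edge of G. Contracting each set to a single vertex therefore yields K_{4} as a minor, and since treewidth is minor-monotone, tw(G) ≥ tw(K_{4}) = 3. Therefore the treewidth is 3.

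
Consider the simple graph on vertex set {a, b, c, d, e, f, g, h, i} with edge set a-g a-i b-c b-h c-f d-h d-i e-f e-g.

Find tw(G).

2

A width-2 tree decomposition is:
Bags: B1 = {e, f, g}  B2 = {c, f, g}  B3 = {b, c, g}  B4 = {b, g, h}  B5 = {d, g, h}  B6 = {d, g, i}  B7 = {a, g, i}
Tree: B1–B2, B2–B3, B3–B4, B4–B5, B5–B6, B6–B7
Every bag has size at most 3, so the width is 3 − 1 = 2 and tw(G) ≤ 2. The edges g–e–f–c–b–h–d–i–a–g form a cycle, so G is not a tree and its treewidth is at least 2. Hence tw(G) = 2 exactly.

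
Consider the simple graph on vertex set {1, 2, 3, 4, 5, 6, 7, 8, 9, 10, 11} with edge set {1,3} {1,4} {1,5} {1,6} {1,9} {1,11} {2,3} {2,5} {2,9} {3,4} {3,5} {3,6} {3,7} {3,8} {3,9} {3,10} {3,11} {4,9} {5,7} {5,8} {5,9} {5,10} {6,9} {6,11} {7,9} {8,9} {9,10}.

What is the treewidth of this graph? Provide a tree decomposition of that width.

Every bag has size at most 4, so the width is 4 − 1 = 3 and tw(G) ≤ 3. On the other hand G contains the 4-clique {1, 3, 4, 9}. A clique must lie in a single bag of any decomposition, so no decomposition can have width below 3. Therefore the treewidth is 3.

Treewidth 3.
Bags: B1 = {3, 5, 7, 9}  B2 = {3, 5, 9, 10}  B3 = {3, 5, 8, 9}  B4 = {1, 3, 5, 9}  B5 = {1, 3, 6, 9}  B6 = {2, 3, 5, 9}  B7 = {1, 3, 4, 9}  B8 = {1, 3, 6, 11}
Tree: B1–B2, B2–B3, B2–B4, B4–B5, B2–B6, B4–B7, B5–B8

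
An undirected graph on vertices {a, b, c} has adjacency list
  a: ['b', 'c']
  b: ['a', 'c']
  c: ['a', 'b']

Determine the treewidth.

2

A width-2 tree decomposition is:
Bags: B1 = {a, b, c}
Tree: (single bag)
With just one bag of size 3, the width is 3 − 1 = 2, so tw(G) ≤ 2. For the lower bound, the 3 vertices {a, b, c} are pairwise adjacent, and any tree decomposition puts a clique entirely inside one bag — forcing width ≥ 2. Therefore the treewidth is 2.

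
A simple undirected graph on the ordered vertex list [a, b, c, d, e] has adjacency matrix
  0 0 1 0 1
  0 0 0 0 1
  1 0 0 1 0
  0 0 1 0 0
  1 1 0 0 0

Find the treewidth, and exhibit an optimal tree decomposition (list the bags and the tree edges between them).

The largest bag has 2 vertices, giving width 1; this decomposition certifies tw(G) ≤ 1. Any graph with an edge has treewidth ≥ 1, and G has the edge b–e. Combining the bounds, tw(G) = 1.

Treewidth 1.
Bags: B1 = {b, e}  B2 = {a, e}  B3 = {a, c}  B4 = {c, d}
Tree: B1–B2, B2–B3, B3–B4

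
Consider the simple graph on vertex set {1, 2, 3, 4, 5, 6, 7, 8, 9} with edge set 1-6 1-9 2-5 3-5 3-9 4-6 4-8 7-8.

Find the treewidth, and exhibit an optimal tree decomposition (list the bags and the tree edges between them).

Each bag holds 2 vertices, so the decomposition has width 1, which upper-bounds the treewidth. G has an edge, so its treewidth is at least 1. Combining the bounds, tw(G) = 1.

Treewidth 1.
One such decomposition:
Bags: B1 = {2, 5}  B2 = {3, 5}  B3 = {3, 9}  B4 = {1, 9}  B5 = {1, 6}  B6 = {4, 6}  B7 = {4, 8}  B8 = {7, 8}
Tree: B1–B2, B2–B3, B3–B4, B4–B5, B5–B6, B6–B7, B7–B8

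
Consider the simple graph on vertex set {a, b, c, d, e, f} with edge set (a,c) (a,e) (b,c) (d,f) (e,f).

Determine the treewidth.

1

A width-1 tree decomposition is:
Bags: B1 = {b, c}  B2 = {a, c}  B3 = {a, e}  B4 = {e, f}  B5 = {d, f}
Tree: B1–B2, B2–B3, B3–B4, B4–B5
Each bag holds 2 vertices, so the decomposition has width 1, which upper-bounds the treewidth. Any graph with an edge has treewidth ≥ 1, and G has the edge b–c. Therefore the treewidth is 1.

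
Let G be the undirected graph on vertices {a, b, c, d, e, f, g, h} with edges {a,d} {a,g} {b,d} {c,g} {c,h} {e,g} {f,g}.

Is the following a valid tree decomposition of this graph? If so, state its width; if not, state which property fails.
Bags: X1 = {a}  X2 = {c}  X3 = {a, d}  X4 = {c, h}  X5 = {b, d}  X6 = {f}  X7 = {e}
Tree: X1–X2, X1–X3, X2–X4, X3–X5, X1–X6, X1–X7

No — vertex g appears in no bag.

A tree decomposition must satisfy three properties: every vertex lies in some bag; for every edge, both endpoints lie together in some bag; and for every vertex, the bags containing it form a connected subtree. Here vertex g appears in no bag, so the decomposition is invalid.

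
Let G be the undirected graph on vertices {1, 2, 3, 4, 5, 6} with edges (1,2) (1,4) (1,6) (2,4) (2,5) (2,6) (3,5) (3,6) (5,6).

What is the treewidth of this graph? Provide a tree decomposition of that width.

Each bag holds 3 vertices, so the decomposition has width 2, which upper-bounds the treewidth. For the lower bound, the 3 vertices {1, 2, 4} are pairwise adjacent, and any tree decomposition puts a clique entirely inside one bag — forcing width ≥ 2. The upper and lower bounds meet at 2, so that is the treewidth.

Treewidth 2.
Bags: B1 = {3, 5, 6}  B2 = {2, 5, 6}  B3 = {1, 2, 6}  B4 = {1, 2, 4}
Tree: B1–B2, B2–B3, B3–B4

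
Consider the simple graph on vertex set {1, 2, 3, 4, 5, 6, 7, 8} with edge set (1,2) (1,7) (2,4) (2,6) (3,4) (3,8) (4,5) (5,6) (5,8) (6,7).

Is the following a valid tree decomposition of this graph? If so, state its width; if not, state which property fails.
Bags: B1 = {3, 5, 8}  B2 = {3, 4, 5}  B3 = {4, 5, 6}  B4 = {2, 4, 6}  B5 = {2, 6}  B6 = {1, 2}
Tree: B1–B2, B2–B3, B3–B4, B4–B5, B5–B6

No — vertex 7 appears in no bag.

A tree decomposition must satisfy three properties: every vertex lies in some bag; for every edge, both endpoints lie together in some bag; and for every vertex, the bags containing it form a connected subtree. Here vertex 7 appears in no bag, so the decomposition is invalid.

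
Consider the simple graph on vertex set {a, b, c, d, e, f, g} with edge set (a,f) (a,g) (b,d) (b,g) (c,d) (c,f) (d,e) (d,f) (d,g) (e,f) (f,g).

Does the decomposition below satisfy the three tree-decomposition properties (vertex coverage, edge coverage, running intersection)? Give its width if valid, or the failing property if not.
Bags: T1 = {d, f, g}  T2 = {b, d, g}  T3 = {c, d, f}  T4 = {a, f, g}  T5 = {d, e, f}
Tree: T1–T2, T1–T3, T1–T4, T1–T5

Vertex coverage: the bags together contain {a, b, c, d, e, f, g}, the full vertex set. Edge coverage: each edge of G has both endpoints in at least one bag. Running intersection: for every vertex, the bags containing it form a connected subtree. All three properties hold, so this is a valid tree decomposition of width max|bag| − 1 = 2, and hence tw(G) ≤ 2.

Yes; width 2.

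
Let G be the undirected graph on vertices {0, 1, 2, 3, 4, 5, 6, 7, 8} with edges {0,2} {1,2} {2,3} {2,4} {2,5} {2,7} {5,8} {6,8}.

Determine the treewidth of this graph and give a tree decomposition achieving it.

Each bag holds 2 vertices, so the decomposition has width 1, which upper-bounds the treewidth. Any graph with an edge has treewidth ≥ 1, and G has the edge 5–2. Combining the bounds, tw(G) = 1.

Treewidth 1.
One optimal decomposition is:
Bags: B1 = {2, 5}  B2 = {2, 7}  B3 = {1, 2}  B4 = {5, 8}  B5 = {2, 3}  B6 = {6, 8}  B7 = {2, 4}  B8 = {0, 2}
Tree: B1–B2, B1–B3, B1–B4, B3–B5, B4–B6, B1–B7, B5–B8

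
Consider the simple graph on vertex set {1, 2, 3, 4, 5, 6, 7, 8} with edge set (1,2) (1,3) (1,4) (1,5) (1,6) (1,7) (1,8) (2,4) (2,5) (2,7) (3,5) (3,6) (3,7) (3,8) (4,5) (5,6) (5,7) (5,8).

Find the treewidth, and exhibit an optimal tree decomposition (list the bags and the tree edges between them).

Every bag has size at most 4, so the width is 4 − 1 = 3 and tw(G) ≤ 3. On the other hand G contains the 4-clique {1, 2, 4, 5}. A clique must lie in a single bag of any decomposition, so no decomposition can have width below 3. The upper and lower bounds meet at 3, so that is the treewidth.

Treewidth 3.
One optimal decomposition is:
Bags: B1 = {1, 3, 5, 8}  B2 = {1, 3, 5, 7}  B3 = {1, 3, 5, 6}  B4 = {1, 2, 5, 7}  B5 = {1, 2, 4, 5}
Tree: B1–B2, B2–B3, B2–B4, B4–B5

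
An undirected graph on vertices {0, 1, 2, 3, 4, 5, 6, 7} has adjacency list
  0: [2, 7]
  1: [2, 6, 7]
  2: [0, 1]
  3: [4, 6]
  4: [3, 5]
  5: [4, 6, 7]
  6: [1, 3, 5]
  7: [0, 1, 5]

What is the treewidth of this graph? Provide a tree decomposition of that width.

Treewidth 2.
One optimal decomposition is:
Bags: B1 = {0, 2, 7}  B2 = {1, 2, 7}  B3 = {1, 5, 7}  B4 = {1, 5, 6}  B5 = {4, 5, 6}  B6 = {3, 4, 6}
Tree: B1–B2, B2–B3, B3–B4, B4–B5, B5–B6

The largest bag has 3 vertices, giving width 2; this decomposition certifies tw(G) ≤ 2. For the lower bound, G contains the cycle 0–2–1–7–0, so G is not a forest; only forests have treewidth ≤ 1, hence tw(G) ≥ 2. The upper and lower bounds meet at 2, so that is the treewidth.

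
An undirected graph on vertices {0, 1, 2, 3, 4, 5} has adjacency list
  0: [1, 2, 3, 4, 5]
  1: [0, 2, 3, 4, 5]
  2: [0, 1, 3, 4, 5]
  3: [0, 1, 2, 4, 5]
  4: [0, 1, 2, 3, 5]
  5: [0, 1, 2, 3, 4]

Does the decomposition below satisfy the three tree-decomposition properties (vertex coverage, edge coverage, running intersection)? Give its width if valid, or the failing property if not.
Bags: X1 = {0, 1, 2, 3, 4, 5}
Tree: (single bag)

Yes; width 5.

Vertex coverage: the bags together contain {0, 1, 2, 3, 4, 5}, the full vertex set. Edge coverage: each edge of G has both endpoints in at least one bag. Running intersection: for every vertex, the bags containing it form a connected subtree. All three properties hold, so this is a valid tree decomposition of width max|bag| − 1 = 5, and hence tw(G) ≤ 5.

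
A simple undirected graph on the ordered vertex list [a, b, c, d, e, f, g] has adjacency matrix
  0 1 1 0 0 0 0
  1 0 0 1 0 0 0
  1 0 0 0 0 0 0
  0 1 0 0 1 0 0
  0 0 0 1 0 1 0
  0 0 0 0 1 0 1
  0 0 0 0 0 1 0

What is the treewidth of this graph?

1

A width-1 tree decomposition is:
Bags: B1 = {f, g}  B2 = {e, f}  B3 = {d, e}  B4 = {b, d}  B5 = {a, b}  B6 = {a, c}
Tree: B1–B2, B2–B3, B3–B4, B4–B5, B5–B6
Each bag holds 2 vertices, so the decomposition has width 1, which upper-bounds the treewidth. G has an edge, so its treewidth is at least 1. Therefore the treewidth is 1.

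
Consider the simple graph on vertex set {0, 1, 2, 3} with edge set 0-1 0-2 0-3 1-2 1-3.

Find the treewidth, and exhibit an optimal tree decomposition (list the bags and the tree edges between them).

Each bag holds 3 vertices, so the decomposition has width 2, which upper-bounds the treewidth. For the lower bound, the 3 vertices {0, 1, 2} are pairwise adjacent, and any tree decomposition puts a clique entirely inside one bag — forcing width ≥ 2. Therefore the treewidth is 2.

Treewidth 2.
One optimal decomposition is:
Bags: B1 = {0, 1, 3}  B2 = {0, 1, 2}
Tree: B1–B2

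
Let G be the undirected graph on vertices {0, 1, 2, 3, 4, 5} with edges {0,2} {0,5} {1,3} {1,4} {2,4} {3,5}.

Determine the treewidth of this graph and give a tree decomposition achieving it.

Every bag has size at most 3, so the width is 3 − 1 = 2 and tw(G) ≤ 2. For the lower bound, G contains the cycle 2–4–1–3–5–0–2, so G is not a forest; only forests have treewidth ≤ 1, hence tw(G) ≥ 2. The upper and lower bounds meet at 2, so that is the treewidth.

Treewidth 2.
One optimal decomposition is:
Bags: B1 = {1, 2, 4}  B2 = {1, 2, 3}  B3 = {2, 3, 5}  B4 = {0, 2, 5}
Tree: B1–B2, B2–B3, B3–B4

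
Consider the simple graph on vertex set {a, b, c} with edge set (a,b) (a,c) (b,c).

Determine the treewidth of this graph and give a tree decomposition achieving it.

With just one bag of size 3, the width is 3 − 1 = 2, so tw(G) ≤ 2. On the other hand G contains the 3-clique {a, b, c}. A clique must lie in a single bag of any decomposition, so no decomposition can have width below 2. The upper and lower bounds meet at 2, so that is the treewidth.

Treewidth 2.
Bags: B1 = {a, b, c}
Tree: (single bag)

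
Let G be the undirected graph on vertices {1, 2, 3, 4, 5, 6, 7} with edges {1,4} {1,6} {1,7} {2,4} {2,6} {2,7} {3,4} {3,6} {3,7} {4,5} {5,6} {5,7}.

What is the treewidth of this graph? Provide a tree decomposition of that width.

Treewidth 3.
One such decomposition:
Bags: B1 = {3, 4, 6, 7}  B2 = {1, 4, 6, 7}  B3 = {4, 5, 6, 7}  B4 = {2, 4, 6, 7}
Tree: B1–B2, B2–B3, B3–B4

Each bag holds 4 vertices, so the decomposition has width 3, which upper-bounds the treewidth. For the lower bound: the 4 vertex sets {3,7}, {1,6}, {4}, {5} are disjoint, each induces a connected subgraph, and every pair is joined by at least one edge of G. Contracting each set to a single vertex therefore yields K_{4} as a minor, and since treewidth is minor-monotone, tw(G) ≥ tw(K_{4}) = 3. Hence tw(G) = 3 exactly.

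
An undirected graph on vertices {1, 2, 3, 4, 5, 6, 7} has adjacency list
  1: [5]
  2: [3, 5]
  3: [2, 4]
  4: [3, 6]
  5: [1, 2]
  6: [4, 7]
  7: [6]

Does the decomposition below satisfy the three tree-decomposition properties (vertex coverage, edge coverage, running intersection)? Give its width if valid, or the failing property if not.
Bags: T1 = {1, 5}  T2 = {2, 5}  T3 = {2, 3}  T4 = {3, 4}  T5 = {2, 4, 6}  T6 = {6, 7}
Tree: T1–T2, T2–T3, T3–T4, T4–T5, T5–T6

A tree decomposition must satisfy three properties: every vertex lies in some bag; for every edge, both endpoints lie together in some bag; and for every vertex, the bags containing it form a connected subtree. Here bags containing vertex 2 are not connected in the tree, so the decomposition is invalid.

No — bags containing vertex 2 are not connected in the tree.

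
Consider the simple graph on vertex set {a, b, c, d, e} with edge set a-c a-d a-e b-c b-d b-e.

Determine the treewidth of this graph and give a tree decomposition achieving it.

The largest bag has 3 vertices, giving width 2; this decomposition certifies tw(G) ≤ 2. The edges b–e–a–d–b form a cycle, so G is not a tree and its treewidth is at least 2. The upper and lower bounds meet at 2, so that is the treewidth.

Treewidth 2.
Bags: B1 = {a, b, e}  B2 = {a, b, d}  B3 = {a, b, c}
Tree: B1–B2, B2–B3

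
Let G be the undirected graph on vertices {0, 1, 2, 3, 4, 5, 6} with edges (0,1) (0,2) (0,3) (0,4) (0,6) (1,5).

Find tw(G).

1

A width-1 tree decomposition is:
Bags: B1 = {1, 5}  B2 = {0, 1}  B3 = {0, 4}  B4 = {0, 3}  B5 = {0, 6}  B6 = {0, 2}
Tree: B1–B2, B2–B3, B2–B4, B4–B5, B4–B6
Each bag holds 2 vertices, so the decomposition has width 1, which upper-bounds the treewidth. G has an edge, so its treewidth is at least 1. The upper and lower bounds meet at 1, so that is the treewidth.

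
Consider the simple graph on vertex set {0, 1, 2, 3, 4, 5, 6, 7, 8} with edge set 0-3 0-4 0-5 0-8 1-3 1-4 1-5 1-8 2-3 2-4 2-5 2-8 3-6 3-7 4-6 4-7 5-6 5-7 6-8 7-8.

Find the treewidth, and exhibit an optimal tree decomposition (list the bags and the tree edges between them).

Treewidth 4.
One such decomposition:
Bags: B1 = {1, 3, 4, 5, 8}  B2 = {3, 4, 5, 7, 8}  B3 = {2, 3, 4, 5, 8}  B4 = {3, 4, 5, 6, 8}  B5 = {0, 3, 4, 5, 8}
Tree: B1–B2, B2–B3, B3–B4, B4–B5

Every bag has size at most 5, so the width is 5 − 1 = 4 and tw(G) ≤ 4. For the lower bound: the 5 vertex sets {1,3}, {7,8}, {2,4}, {5}, {6} are disjoint, each induces a connected subgraph, and every pair is joined by at least one edge of G. Contracting each set to a single vertex therefore yields K_{5} as a minor, and since treewidth is minor-monotone, tw(G) ≥ tw(K_{5}) = 4. Hence tw(G) = 4 exactly.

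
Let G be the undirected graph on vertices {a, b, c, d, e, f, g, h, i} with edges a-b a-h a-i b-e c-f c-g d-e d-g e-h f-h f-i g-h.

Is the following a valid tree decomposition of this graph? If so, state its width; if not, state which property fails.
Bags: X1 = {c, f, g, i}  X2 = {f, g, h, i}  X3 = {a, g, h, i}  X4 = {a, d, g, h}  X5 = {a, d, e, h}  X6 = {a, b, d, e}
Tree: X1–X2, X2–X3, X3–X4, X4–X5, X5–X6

Vertex coverage: the bags together contain {a, b, c, d, e, f, g, h, i}, the full vertex set. Edge coverage: each edge of G has both endpoints in at least one bag. Running intersection: for every vertex, the bags containing it form a connected subtree. All three properties hold, so this is a valid tree decomposition of width max|bag| − 1 = 3, and hence tw(G) ≤ 3.

Yes; width 3.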